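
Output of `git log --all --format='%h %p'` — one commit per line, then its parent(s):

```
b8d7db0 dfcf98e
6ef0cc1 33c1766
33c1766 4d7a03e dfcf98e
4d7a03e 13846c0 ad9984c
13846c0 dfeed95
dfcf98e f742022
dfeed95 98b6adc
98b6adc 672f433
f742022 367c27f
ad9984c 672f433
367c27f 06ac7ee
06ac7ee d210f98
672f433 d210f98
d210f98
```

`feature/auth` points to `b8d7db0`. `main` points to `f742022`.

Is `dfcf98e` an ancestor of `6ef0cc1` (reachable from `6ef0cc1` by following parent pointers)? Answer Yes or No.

Yes

Ancestors of 6ef0cc1 (commits reachable by following parents): {06ac7ee, 13846c0, 33c1766, 367c27f, 4d7a03e, 672f433, 6ef0cc1, 98b6adc, ad9984c, d210f98, dfcf98e, dfeed95, f742022}.
dfcf98e is in that set, so it is an ancestor of 6ef0cc1.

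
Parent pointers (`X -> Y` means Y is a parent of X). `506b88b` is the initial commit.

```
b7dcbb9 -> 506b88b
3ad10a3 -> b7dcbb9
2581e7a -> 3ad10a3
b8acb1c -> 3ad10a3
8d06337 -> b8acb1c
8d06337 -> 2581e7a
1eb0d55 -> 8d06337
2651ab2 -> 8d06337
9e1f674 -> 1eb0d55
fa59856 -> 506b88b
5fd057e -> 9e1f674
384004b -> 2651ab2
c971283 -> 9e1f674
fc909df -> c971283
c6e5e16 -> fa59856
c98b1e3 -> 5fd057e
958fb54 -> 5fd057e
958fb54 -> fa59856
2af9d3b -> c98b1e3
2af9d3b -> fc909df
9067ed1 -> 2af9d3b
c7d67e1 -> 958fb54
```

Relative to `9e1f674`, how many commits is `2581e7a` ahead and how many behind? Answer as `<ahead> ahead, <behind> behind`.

0 ahead, 4 behind

Reachable from 2581e7a: {2581e7a, 3ad10a3, 506b88b, b7dcbb9}.
Reachable from 9e1f674: {1eb0d55, 2581e7a, 3ad10a3, 506b88b, 8d06337, 9e1f674, b7dcbb9, b8acb1c}.
Only in 2581e7a's history (ahead): {} — 0.
Only in 9e1f674's history (behind): {1eb0d55, 8d06337, 9e1f674, b8acb1c} — 4.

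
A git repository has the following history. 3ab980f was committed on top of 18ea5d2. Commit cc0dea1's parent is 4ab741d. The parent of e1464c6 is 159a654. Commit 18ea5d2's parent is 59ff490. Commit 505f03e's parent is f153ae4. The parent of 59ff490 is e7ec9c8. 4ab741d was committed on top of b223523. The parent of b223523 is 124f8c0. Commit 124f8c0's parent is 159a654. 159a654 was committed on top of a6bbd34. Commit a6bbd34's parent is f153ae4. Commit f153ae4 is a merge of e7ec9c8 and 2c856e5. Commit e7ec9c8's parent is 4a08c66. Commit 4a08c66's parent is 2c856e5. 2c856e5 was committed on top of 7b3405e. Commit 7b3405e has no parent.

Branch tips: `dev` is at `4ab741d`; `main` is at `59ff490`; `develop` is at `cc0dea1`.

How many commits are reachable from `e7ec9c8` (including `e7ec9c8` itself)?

4

Walking parent pointers from e7ec9c8: reachable set = {2c856e5, 4a08c66, 7b3405e, e7ec9c8}.
That is 4 commits.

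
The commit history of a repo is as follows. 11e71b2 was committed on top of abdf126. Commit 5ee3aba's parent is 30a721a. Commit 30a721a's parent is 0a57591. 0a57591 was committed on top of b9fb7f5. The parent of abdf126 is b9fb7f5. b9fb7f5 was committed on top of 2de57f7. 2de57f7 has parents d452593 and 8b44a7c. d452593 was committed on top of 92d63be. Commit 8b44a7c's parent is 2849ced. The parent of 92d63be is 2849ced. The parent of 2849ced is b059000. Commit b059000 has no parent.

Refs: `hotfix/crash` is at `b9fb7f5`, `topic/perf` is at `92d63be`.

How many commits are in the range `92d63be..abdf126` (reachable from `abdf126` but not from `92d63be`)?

Reachable from abdf126: {2849ced, 2de57f7, 8b44a7c, 92d63be, abdf126, b059000, b9fb7f5, d452593}.
Reachable from 92d63be: {2849ced, 92d63be, b059000}.
In abdf126's history but not 92d63be's: {2de57f7, 8b44a7c, abdf126, b9fb7f5, d452593} — 5 commits.

5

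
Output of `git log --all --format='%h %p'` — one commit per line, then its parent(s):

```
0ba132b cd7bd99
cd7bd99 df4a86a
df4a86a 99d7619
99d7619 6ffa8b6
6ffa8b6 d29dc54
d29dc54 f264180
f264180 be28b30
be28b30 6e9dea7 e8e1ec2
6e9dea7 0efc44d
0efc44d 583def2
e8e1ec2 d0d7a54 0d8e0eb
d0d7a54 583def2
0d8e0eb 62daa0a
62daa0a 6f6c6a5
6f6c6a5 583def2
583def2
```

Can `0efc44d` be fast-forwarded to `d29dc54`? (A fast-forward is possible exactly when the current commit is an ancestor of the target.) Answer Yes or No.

A fast-forward from 0efc44d to d29dc54 is possible iff 0efc44d is an ancestor of d29dc54.
Ancestors of d29dc54: {0d8e0eb, 0efc44d, 583def2, 62daa0a, 6e9dea7, 6f6c6a5, be28b30, d0d7a54, d29dc54, e8e1ec2, f264180}.
0efc44d is among them, so fast-forward is possible.

Yes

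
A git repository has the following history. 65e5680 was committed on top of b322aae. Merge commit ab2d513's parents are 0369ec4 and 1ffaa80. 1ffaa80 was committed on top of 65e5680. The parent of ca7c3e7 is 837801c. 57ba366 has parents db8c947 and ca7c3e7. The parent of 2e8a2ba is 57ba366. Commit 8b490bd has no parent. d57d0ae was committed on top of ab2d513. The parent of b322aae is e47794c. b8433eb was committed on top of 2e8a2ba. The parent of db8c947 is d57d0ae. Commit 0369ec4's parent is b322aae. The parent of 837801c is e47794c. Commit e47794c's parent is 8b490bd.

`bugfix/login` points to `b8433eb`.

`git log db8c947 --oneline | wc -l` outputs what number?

Walking parent pointers from db8c947: reachable set = {0369ec4, 1ffaa80, 65e5680, 8b490bd, ab2d513, b322aae, d57d0ae, db8c947, e47794c}.
That is 9 commits.

9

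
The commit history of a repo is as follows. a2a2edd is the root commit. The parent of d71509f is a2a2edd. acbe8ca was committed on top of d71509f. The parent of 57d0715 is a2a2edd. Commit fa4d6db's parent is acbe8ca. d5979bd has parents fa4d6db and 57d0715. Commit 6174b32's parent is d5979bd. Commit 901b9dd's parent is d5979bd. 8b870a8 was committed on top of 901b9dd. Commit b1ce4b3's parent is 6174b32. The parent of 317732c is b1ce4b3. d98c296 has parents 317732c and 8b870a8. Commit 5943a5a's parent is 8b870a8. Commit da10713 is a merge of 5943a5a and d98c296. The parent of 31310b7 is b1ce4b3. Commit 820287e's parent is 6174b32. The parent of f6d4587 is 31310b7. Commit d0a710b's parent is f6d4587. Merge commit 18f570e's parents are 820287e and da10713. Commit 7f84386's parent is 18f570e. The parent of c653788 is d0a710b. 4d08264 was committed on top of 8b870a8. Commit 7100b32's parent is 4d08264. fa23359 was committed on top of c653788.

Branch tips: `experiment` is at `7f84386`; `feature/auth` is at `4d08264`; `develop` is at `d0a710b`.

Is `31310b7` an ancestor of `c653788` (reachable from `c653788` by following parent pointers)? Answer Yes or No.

Yes

Ancestors of c653788 (commits reachable by following parents): {31310b7, 57d0715, 6174b32, a2a2edd, acbe8ca, b1ce4b3, c653788, d0a710b, d5979bd, d71509f, f6d4587, fa4d6db}.
31310b7 is in that set, so it is an ancestor of c653788.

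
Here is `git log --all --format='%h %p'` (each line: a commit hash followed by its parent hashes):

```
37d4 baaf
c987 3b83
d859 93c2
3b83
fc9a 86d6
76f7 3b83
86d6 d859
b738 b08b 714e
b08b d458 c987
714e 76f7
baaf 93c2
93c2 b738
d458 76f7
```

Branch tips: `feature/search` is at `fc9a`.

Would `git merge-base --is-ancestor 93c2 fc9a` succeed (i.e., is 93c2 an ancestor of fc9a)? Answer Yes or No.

Ancestors of fc9a (commits reachable by following parents): {3b83, 714e, 76f7, 86d6, 93c2, b08b, b738, c987, d458, d859, fc9a}.
93c2 is in that set, so it is an ancestor of fc9a.

Yes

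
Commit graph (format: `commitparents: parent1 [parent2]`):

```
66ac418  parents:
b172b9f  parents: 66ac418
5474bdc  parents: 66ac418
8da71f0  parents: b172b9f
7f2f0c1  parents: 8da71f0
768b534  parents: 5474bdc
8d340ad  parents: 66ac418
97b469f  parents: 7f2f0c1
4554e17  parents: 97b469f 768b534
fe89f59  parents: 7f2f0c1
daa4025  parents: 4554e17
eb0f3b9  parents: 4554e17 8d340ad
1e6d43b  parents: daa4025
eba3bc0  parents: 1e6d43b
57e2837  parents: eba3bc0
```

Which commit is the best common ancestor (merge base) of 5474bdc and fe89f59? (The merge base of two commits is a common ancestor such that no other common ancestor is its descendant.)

66ac418

Ancestors of 5474bdc: {5474bdc, 66ac418}.
Ancestors of fe89f59: {66ac418, 7f2f0c1, 8da71f0, b172b9f, fe89f59}.
Common ancestors: {66ac418}.
The only common ancestor is 66ac418, so it is the merge base.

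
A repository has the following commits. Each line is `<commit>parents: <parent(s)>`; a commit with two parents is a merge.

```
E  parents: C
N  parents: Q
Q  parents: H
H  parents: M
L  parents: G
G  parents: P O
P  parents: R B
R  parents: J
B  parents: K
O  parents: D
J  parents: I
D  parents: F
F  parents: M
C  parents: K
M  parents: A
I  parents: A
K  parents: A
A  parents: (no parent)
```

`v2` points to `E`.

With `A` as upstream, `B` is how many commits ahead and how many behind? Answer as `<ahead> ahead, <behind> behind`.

Reachable from B: {A, B, K}.
Reachable from A: {A}.
Only in B's history (ahead): {B, K} — 2.
Only in A's history (behind): {} — 0.

2 ahead, 0 behind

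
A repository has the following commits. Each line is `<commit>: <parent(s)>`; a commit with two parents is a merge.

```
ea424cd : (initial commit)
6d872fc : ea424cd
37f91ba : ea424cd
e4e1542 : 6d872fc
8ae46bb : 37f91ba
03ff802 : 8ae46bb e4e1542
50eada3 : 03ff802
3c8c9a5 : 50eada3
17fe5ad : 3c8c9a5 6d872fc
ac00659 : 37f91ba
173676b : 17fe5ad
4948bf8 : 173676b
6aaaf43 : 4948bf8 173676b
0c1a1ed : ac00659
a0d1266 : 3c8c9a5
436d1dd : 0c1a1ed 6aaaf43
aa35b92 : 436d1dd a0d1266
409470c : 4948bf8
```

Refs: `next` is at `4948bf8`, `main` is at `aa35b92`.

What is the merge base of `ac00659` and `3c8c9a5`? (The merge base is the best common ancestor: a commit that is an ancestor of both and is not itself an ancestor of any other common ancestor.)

37f91ba

Ancestors of ac00659: {37f91ba, ac00659, ea424cd}.
Ancestors of 3c8c9a5: {03ff802, 37f91ba, 3c8c9a5, 50eada3, 6d872fc, 8ae46bb, e4e1542, ea424cd}.
Common ancestors: {37f91ba, ea424cd}.
Among these, 37f91ba is not an ancestor of any other common ancestor — it is the merge base.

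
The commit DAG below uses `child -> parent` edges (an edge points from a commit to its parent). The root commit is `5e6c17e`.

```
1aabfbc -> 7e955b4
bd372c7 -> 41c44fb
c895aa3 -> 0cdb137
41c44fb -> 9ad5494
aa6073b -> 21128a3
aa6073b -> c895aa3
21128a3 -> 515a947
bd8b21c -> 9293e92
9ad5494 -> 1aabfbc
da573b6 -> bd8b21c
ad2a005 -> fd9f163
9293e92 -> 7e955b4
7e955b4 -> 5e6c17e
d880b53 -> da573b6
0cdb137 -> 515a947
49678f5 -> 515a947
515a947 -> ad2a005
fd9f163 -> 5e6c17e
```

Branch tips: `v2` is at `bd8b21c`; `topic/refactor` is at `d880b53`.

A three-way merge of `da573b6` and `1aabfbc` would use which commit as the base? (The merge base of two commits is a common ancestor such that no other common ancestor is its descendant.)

7e955b4

Ancestors of da573b6: {5e6c17e, 7e955b4, 9293e92, bd8b21c, da573b6}.
Ancestors of 1aabfbc: {1aabfbc, 5e6c17e, 7e955b4}.
Common ancestors: {5e6c17e, 7e955b4}.
Among these, 7e955b4 is not an ancestor of any other common ancestor — it is the merge base.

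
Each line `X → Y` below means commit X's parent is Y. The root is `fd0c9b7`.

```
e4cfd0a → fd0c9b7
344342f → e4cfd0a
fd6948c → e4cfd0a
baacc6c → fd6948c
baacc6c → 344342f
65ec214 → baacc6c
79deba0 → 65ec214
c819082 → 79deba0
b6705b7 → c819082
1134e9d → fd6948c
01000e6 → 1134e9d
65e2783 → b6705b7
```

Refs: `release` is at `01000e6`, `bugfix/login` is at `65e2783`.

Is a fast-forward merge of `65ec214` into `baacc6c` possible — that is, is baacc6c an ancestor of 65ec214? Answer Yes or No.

Yes

A fast-forward from baacc6c to 65ec214 is possible iff baacc6c is an ancestor of 65ec214.
Ancestors of 65ec214: {344342f, 65ec214, baacc6c, e4cfd0a, fd0c9b7, fd6948c}.
baacc6c is among them, so fast-forward is possible.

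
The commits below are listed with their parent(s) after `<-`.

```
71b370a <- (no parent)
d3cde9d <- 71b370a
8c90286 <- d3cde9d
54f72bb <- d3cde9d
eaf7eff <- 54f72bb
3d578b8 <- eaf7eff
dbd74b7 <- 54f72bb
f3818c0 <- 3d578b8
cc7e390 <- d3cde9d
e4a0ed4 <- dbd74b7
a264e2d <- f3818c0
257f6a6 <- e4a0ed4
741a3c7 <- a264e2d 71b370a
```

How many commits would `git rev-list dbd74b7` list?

Walking parent pointers from dbd74b7: reachable set = {54f72bb, 71b370a, d3cde9d, dbd74b7}.
That is 4 commits.

4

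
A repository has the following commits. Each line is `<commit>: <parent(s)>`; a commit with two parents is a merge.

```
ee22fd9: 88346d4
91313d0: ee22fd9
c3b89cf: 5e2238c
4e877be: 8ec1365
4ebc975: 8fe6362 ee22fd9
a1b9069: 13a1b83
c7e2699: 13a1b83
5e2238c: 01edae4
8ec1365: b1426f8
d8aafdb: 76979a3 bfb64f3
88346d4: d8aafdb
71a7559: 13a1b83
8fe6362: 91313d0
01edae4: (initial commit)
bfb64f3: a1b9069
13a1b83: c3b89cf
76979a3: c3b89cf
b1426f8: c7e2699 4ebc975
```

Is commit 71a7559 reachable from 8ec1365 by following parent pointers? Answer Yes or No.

Ancestors of 8ec1365: {01edae4, 13a1b83, 4ebc975, 5e2238c, 76979a3, 88346d4, 8ec1365, 8fe6362, 91313d0, a1b9069, b1426f8, bfb64f3, c3b89cf, c7e2699, d8aafdb, ee22fd9}.
71a7559 is not in that set, so it is not an ancestor of 8ec1365.

No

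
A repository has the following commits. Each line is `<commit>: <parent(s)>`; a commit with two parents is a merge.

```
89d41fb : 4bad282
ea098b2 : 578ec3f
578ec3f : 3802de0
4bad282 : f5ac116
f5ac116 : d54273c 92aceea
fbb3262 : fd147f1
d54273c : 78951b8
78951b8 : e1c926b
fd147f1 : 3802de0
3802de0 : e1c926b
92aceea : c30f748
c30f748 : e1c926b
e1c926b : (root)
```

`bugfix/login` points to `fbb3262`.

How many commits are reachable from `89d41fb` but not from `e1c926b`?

7

Reachable from 89d41fb: {4bad282, 78951b8, 89d41fb, 92aceea, c30f748, d54273c, e1c926b, f5ac116}.
Reachable from e1c926b: {e1c926b}.
In 89d41fb's history but not e1c926b's: {4bad282, 78951b8, 89d41fb, 92aceea, c30f748, d54273c, f5ac116} — 7 commits.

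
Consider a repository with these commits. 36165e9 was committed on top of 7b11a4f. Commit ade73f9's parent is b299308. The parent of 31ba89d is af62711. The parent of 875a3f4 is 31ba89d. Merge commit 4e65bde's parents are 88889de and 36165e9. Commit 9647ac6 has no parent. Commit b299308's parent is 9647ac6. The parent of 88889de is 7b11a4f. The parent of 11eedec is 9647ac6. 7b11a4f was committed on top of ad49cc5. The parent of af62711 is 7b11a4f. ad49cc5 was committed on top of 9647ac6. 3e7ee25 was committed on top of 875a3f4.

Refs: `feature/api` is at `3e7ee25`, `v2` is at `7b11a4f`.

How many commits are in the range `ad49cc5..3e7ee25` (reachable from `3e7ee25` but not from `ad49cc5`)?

Reachable from 3e7ee25: {31ba89d, 3e7ee25, 7b11a4f, 875a3f4, 9647ac6, ad49cc5, af62711}.
Reachable from ad49cc5: {9647ac6, ad49cc5}.
In 3e7ee25's history but not ad49cc5's: {31ba89d, 3e7ee25, 7b11a4f, 875a3f4, af62711} — 5 commits.

5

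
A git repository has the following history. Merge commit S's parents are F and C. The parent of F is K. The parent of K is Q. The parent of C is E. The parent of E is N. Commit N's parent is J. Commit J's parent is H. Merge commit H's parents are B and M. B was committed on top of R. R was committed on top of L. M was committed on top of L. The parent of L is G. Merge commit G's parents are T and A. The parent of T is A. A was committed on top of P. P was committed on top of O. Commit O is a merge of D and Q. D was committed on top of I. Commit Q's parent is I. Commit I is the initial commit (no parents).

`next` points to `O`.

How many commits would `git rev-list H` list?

Walking parent pointers from H: reachable set = {A, B, D, G, H, I, L, M, O, P, Q, R, T}.
That is 13 commits.

13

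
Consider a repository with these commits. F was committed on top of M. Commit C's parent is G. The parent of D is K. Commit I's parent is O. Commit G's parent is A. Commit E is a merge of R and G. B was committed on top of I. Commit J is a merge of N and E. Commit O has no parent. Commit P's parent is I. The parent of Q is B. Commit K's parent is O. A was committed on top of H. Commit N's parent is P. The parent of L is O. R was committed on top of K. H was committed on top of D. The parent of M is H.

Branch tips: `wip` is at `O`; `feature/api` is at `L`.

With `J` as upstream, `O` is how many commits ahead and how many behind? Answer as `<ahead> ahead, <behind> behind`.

Reachable from O: {O}.
Reachable from J: {A, D, E, G, H, I, J, K, N, O, P, R}.
Only in O's history (ahead): {} — 0.
Only in J's history (behind): {A, D, E, G, H, I, J, K, N, P, R} — 11.

0 ahead, 11 behind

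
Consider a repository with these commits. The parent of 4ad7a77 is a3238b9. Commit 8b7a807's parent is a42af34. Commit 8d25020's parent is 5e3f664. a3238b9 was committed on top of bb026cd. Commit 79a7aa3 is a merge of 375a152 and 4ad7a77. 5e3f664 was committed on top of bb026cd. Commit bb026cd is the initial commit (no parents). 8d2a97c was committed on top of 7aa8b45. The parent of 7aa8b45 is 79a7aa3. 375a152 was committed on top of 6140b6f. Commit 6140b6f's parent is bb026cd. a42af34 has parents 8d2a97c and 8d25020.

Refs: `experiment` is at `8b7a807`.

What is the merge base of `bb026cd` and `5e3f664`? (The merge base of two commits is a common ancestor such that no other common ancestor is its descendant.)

bb026cd

Ancestors of bb026cd: {bb026cd}.
Ancestors of 5e3f664: {5e3f664, bb026cd}.
Common ancestors: {bb026cd}.
The only common ancestor is bb026cd, so it is the merge base.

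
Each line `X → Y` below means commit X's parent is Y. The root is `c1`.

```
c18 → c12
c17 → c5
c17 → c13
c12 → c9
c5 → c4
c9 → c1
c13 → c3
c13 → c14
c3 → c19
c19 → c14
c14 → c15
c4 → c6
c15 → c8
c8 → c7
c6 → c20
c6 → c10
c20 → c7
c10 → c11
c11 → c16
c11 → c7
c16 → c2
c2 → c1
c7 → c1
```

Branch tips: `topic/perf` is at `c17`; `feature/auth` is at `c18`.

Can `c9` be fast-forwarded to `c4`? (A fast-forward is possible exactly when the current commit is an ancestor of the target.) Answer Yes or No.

No

A fast-forward from c9 to c4 is possible iff c9 is an ancestor of c4.
Ancestors of c4: {c1, c10, c11, c16, c2, c20, c4, c6, c7}.
c9 is not among them, so fast-forward is not possible.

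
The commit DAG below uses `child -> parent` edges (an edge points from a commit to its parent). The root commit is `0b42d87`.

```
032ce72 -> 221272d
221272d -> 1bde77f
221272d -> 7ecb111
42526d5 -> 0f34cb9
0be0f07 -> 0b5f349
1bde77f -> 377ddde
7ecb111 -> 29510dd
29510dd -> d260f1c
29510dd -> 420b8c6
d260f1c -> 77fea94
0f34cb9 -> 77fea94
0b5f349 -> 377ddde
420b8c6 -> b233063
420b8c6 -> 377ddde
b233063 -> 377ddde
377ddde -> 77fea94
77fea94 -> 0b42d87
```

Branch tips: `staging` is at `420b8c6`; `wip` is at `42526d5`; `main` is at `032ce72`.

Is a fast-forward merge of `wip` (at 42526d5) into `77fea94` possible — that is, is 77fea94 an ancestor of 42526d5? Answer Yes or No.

A fast-forward from 77fea94 to 42526d5 is possible iff 77fea94 is an ancestor of 42526d5.
Ancestors of 42526d5: {0b42d87, 0f34cb9, 42526d5, 77fea94}.
77fea94 is among them, so fast-forward is possible.

Yes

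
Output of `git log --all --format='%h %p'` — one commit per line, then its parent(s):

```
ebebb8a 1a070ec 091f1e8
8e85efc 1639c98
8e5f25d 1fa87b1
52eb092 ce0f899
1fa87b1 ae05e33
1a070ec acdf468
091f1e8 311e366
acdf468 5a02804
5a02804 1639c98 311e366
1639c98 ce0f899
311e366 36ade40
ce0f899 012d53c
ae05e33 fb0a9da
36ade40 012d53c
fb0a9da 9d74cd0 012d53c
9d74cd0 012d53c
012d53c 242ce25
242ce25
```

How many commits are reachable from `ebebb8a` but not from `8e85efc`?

7

Reachable from ebebb8a: {012d53c, 091f1e8, 1639c98, 1a070ec, 242ce25, 311e366, 36ade40, 5a02804, acdf468, ce0f899, ebebb8a}.
Reachable from 8e85efc: {012d53c, 1639c98, 242ce25, 8e85efc, ce0f899}.
In ebebb8a's history but not 8e85efc's: {091f1e8, 1a070ec, 311e366, 36ade40, 5a02804, acdf468, ebebb8a} — 7 commits.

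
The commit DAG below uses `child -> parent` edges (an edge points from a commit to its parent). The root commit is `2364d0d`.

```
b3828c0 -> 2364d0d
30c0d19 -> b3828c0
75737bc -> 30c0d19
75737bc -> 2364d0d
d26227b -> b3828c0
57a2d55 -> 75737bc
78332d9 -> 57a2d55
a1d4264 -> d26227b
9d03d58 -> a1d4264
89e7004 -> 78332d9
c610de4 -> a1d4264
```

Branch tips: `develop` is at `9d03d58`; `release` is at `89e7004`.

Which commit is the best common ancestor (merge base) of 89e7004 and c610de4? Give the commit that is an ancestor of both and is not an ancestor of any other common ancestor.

Ancestors of 89e7004: {2364d0d, 30c0d19, 57a2d55, 75737bc, 78332d9, 89e7004, b3828c0}.
Ancestors of c610de4: {2364d0d, a1d4264, b3828c0, c610de4, d26227b}.
Common ancestors: {2364d0d, b3828c0}.
Among these, b3828c0 is not an ancestor of any other common ancestor — it is the merge base.

b3828c0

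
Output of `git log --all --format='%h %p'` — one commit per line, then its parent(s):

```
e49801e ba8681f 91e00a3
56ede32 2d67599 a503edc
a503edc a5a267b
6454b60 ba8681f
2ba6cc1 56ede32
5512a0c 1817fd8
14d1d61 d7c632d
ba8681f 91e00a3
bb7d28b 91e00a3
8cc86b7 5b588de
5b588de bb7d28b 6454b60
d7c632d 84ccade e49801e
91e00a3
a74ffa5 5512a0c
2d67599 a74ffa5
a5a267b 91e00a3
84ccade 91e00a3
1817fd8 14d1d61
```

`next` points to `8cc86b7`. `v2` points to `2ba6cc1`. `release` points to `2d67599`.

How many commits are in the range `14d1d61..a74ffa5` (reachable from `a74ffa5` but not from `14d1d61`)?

3

Reachable from a74ffa5: {14d1d61, 1817fd8, 5512a0c, 84ccade, 91e00a3, a74ffa5, ba8681f, d7c632d, e49801e}.
Reachable from 14d1d61: {14d1d61, 84ccade, 91e00a3, ba8681f, d7c632d, e49801e}.
In a74ffa5's history but not 14d1d61's: {1817fd8, 5512a0c, a74ffa5} — 3 commits.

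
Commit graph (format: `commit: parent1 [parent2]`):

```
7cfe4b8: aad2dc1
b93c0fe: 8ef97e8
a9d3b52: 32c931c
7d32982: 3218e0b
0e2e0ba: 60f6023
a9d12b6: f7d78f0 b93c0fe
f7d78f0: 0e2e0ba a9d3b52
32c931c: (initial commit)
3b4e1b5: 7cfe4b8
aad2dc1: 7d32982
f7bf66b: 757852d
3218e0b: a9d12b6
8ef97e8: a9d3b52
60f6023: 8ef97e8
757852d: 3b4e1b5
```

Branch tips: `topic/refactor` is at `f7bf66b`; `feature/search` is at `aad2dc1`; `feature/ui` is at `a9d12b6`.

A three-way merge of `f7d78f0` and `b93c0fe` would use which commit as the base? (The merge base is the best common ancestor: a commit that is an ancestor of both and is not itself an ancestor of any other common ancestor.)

8ef97e8

Ancestors of f7d78f0: {0e2e0ba, 32c931c, 60f6023, 8ef97e8, a9d3b52, f7d78f0}.
Ancestors of b93c0fe: {32c931c, 8ef97e8, a9d3b52, b93c0fe}.
Common ancestors: {32c931c, 8ef97e8, a9d3b52}.
Among these, 8ef97e8 is not an ancestor of any other common ancestor — it is the merge base.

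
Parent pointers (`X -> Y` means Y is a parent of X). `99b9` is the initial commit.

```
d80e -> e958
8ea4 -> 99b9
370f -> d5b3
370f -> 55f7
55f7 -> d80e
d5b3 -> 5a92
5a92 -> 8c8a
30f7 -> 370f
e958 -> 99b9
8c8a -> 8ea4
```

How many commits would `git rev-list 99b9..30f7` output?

Reachable from 30f7: {30f7, 370f, 55f7, 5a92, 8c8a, 8ea4, 99b9, d5b3, d80e, e958}.
Reachable from 99b9: {99b9}.
In 30f7's history but not 99b9's: {30f7, 370f, 55f7, 5a92, 8c8a, 8ea4, d5b3, d80e, e958} — 9 commits.

9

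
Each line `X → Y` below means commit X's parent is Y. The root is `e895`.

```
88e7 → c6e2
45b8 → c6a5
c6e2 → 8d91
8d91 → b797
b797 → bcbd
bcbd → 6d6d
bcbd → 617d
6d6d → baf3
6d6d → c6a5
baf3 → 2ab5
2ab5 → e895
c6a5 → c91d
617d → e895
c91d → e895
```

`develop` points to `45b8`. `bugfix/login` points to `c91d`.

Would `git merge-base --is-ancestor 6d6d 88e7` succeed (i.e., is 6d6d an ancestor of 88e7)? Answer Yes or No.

Ancestors of 88e7 (commits reachable by following parents): {2ab5, 617d, 6d6d, 88e7, 8d91, b797, baf3, bcbd, c6a5, c6e2, c91d, e895}.
6d6d is in that set, so it is an ancestor of 88e7.

Yes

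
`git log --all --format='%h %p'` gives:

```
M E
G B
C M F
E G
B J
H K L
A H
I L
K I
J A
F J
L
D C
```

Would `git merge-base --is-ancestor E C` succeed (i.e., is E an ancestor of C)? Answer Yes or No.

Ancestors of C (commits reachable by following parents): {A, B, C, E, F, G, H, I, J, K, L, M}.
E is in that set, so it is an ancestor of C.

Yes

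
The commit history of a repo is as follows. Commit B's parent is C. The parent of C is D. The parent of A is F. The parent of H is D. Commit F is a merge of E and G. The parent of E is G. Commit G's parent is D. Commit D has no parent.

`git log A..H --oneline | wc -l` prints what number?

1

Reachable from H: {D, H}.
Reachable from A: {A, D, E, F, G}.
In H's history but not A's: {H} — 1 commit.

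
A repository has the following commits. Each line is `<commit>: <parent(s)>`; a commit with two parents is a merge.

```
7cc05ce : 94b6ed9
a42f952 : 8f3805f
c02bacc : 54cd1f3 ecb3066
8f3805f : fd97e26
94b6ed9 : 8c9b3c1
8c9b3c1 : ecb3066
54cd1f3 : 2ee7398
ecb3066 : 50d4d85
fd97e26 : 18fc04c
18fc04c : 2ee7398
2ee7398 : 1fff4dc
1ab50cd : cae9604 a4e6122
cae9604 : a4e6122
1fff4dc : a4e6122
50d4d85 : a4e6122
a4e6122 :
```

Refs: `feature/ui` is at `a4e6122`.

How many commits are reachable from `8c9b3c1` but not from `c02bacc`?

Reachable from 8c9b3c1: {50d4d85, 8c9b3c1, a4e6122, ecb3066}.
Reachable from c02bacc: {1fff4dc, 2ee7398, 50d4d85, 54cd1f3, a4e6122, c02bacc, ecb3066}.
In 8c9b3c1's history but not c02bacc's: {8c9b3c1} — 1 commit.

1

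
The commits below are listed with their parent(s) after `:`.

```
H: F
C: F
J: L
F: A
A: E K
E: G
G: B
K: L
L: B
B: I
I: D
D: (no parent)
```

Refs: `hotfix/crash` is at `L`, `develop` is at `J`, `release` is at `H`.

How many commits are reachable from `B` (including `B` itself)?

3

Walking parent pointers from B: reachable set = {B, D, I}.
That is 3 commits.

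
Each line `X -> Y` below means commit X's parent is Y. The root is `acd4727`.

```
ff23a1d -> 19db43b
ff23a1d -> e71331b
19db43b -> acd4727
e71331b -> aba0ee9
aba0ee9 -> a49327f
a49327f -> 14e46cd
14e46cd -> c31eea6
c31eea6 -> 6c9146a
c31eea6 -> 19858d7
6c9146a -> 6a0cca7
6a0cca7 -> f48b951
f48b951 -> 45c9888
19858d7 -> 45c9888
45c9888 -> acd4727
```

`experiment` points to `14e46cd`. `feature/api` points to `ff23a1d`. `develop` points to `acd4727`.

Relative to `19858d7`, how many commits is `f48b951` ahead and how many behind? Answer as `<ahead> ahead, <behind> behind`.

Reachable from f48b951: {45c9888, acd4727, f48b951}.
Reachable from 19858d7: {19858d7, 45c9888, acd4727}.
Only in f48b951's history (ahead): {f48b951} — 1.
Only in 19858d7's history (behind): {19858d7} — 1.

1 ahead, 1 behind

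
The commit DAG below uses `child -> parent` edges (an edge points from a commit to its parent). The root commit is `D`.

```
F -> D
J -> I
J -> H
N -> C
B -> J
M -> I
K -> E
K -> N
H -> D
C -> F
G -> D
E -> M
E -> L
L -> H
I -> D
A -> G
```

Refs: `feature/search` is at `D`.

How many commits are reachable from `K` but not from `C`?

Reachable from K: {C, D, E, F, H, I, K, L, M, N}.
Reachable from C: {C, D, F}.
In K's history but not C's: {E, H, I, K, L, M, N} — 7 commits.

7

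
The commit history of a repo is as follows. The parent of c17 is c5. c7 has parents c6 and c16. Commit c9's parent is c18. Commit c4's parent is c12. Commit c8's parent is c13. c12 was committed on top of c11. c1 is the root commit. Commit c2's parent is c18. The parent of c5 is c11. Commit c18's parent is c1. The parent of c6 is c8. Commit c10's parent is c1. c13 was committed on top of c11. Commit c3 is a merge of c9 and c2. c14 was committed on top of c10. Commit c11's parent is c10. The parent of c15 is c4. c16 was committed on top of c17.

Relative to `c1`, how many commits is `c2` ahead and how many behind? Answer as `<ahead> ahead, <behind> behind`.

Reachable from c2: {c1, c18, c2}.
Reachable from c1: {c1}.
Only in c2's history (ahead): {c18, c2} — 2.
Only in c1's history (behind): {} — 0.

2 ahead, 0 behind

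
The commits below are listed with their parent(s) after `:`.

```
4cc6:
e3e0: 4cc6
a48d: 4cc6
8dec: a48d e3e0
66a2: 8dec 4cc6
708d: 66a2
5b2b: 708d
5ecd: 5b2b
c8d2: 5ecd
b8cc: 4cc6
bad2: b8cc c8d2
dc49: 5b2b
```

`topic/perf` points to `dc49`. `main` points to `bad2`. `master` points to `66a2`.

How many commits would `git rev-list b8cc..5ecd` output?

7

Reachable from 5ecd: {4cc6, 5b2b, 5ecd, 66a2, 708d, 8dec, a48d, e3e0}.
Reachable from b8cc: {4cc6, b8cc}.
In 5ecd's history but not b8cc's: {5b2b, 5ecd, 66a2, 708d, 8dec, a48d, e3e0} — 7 commits.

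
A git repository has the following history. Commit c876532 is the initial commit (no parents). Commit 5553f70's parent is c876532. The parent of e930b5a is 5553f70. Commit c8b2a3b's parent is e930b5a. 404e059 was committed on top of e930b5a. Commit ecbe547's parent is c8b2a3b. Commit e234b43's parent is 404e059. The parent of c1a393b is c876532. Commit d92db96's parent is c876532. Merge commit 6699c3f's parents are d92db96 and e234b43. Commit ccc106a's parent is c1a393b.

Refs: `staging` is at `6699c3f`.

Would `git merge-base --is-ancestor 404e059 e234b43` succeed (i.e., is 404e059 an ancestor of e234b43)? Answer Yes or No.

Ancestors of e234b43 (commits reachable by following parents): {404e059, 5553f70, c876532, e234b43, e930b5a}.
404e059 is in that set, so it is an ancestor of e234b43.

Yes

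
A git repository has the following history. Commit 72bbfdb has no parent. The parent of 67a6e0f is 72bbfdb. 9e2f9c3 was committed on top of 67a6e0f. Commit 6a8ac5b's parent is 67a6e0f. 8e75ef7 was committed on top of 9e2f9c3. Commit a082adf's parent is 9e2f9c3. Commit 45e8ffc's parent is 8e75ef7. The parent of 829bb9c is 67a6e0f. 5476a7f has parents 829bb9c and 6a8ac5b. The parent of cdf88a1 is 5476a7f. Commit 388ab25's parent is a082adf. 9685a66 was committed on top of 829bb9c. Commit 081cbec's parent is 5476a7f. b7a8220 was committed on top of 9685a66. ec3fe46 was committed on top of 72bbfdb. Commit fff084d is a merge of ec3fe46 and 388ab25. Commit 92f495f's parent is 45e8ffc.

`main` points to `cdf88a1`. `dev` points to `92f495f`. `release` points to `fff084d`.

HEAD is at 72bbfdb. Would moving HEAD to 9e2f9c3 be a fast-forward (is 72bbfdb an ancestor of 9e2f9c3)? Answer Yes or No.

Yes

A fast-forward from 72bbfdb to 9e2f9c3 is possible iff 72bbfdb is an ancestor of 9e2f9c3.
Ancestors of 9e2f9c3: {67a6e0f, 72bbfdb, 9e2f9c3}.
72bbfdb is among them, so fast-forward is possible.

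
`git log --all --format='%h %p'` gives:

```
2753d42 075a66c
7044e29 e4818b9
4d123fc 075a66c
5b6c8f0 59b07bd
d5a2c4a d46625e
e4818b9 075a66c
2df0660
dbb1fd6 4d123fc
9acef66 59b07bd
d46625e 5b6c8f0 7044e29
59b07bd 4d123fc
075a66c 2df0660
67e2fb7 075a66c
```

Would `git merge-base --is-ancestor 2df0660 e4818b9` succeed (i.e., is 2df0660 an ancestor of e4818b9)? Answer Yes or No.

Ancestors of e4818b9 (commits reachable by following parents): {075a66c, 2df0660, e4818b9}.
2df0660 is in that set, so it is an ancestor of e4818b9.

Yes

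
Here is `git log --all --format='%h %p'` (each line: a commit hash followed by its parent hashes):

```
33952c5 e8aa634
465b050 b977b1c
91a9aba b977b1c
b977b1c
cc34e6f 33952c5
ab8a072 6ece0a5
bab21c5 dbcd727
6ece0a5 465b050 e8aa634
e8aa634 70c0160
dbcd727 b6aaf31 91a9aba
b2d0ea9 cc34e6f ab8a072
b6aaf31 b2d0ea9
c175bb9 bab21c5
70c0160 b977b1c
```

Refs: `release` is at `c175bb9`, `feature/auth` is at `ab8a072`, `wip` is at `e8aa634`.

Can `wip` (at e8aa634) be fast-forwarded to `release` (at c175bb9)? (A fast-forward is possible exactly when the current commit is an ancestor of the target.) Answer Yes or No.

A fast-forward from e8aa634 to c175bb9 is possible iff e8aa634 is an ancestor of c175bb9.
Ancestors of c175bb9: {33952c5, 465b050, 6ece0a5, 70c0160, 91a9aba, ab8a072, b2d0ea9, b6aaf31, b977b1c, bab21c5, c175bb9, cc34e6f, dbcd727, e8aa634}.
e8aa634 is among them, so fast-forward is possible.

Yes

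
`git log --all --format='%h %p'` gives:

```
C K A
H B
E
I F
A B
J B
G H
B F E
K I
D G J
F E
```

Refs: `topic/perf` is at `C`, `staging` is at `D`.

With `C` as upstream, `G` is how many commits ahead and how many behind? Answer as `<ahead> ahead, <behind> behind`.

Reachable from G: {B, E, F, G, H}.
Reachable from C: {A, B, C, E, F, I, K}.
Only in G's history (ahead): {G, H} — 2.
Only in C's history (behind): {A, C, I, K} — 4.

2 ahead, 4 behind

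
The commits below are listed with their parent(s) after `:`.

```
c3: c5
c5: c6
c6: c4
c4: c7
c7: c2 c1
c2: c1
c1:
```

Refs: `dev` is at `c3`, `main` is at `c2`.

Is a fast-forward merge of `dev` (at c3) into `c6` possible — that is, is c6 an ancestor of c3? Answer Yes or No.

Yes

A fast-forward from c6 to c3 is possible iff c6 is an ancestor of c3.
Ancestors of c3: {c1, c2, c3, c4, c5, c6, c7}.
c6 is among them, so fast-forward is possible.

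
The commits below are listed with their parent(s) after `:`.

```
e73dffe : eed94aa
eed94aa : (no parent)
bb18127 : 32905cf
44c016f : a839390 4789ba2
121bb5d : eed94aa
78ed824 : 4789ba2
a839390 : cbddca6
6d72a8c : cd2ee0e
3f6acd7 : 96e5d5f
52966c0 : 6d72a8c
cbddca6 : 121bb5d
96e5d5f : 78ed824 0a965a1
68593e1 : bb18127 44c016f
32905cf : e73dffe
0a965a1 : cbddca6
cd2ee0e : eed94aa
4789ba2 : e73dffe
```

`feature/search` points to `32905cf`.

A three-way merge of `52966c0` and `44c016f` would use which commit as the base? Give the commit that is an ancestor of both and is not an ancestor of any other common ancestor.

eed94aa

Ancestors of 52966c0: {52966c0, 6d72a8c, cd2ee0e, eed94aa}.
Ancestors of 44c016f: {121bb5d, 44c016f, 4789ba2, a839390, cbddca6, e73dffe, eed94aa}.
Common ancestors: {eed94aa}.
The only common ancestor is eed94aa, so it is the merge base.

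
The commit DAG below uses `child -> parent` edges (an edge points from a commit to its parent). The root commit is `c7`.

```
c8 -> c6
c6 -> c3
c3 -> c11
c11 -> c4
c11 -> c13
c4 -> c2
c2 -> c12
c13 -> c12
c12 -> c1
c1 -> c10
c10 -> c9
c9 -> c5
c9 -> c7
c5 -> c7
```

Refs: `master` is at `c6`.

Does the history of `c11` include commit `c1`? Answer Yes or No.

Ancestors of c11 (commits reachable by following parents): {c1, c10, c11, c12, c13, c2, c4, c5, c7, c9}.
c1 is in that set, so it is an ancestor of c11.

Yes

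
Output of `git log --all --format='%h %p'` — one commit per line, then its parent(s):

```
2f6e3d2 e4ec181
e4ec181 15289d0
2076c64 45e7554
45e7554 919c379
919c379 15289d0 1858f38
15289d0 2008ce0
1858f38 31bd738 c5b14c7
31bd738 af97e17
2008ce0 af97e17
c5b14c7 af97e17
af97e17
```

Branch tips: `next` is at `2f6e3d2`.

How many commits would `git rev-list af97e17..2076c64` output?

8

Reachable from 2076c64: {15289d0, 1858f38, 2008ce0, 2076c64, 31bd738, 45e7554, 919c379, af97e17, c5b14c7}.
Reachable from af97e17: {af97e17}.
In 2076c64's history but not af97e17's: {15289d0, 1858f38, 2008ce0, 2076c64, 31bd738, 45e7554, 919c379, c5b14c7} — 8 commits.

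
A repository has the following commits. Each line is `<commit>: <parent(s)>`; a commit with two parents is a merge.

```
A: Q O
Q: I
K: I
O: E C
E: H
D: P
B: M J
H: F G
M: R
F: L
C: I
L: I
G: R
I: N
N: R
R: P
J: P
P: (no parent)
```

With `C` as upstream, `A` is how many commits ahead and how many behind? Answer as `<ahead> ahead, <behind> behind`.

Reachable from A: {A, C, E, F, G, H, I, L, N, O, P, Q, R}.
Reachable from C: {C, I, N, P, R}.
Only in A's history (ahead): {A, E, F, G, H, L, O, Q} — 8.
Only in C's history (behind): {} — 0.

8 ahead, 0 behind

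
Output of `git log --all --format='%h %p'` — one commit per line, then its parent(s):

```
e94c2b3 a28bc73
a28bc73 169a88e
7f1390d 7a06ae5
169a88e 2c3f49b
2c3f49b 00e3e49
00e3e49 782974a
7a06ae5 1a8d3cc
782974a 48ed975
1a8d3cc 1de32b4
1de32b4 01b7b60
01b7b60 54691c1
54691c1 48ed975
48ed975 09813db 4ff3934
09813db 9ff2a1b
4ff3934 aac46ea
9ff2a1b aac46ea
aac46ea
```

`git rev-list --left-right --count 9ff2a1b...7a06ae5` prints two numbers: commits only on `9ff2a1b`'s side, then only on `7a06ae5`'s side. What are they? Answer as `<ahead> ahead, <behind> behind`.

Reachable from 9ff2a1b: {9ff2a1b, aac46ea}.
Reachable from 7a06ae5: {01b7b60, 09813db, 1a8d3cc, 1de32b4, 48ed975, 4ff3934, 54691c1, 7a06ae5, 9ff2a1b, aac46ea}.
Only in 9ff2a1b's history (ahead): {} — 0.
Only in 7a06ae5's history (behind): {01b7b60, 09813db, 1a8d3cc, 1de32b4, 48ed975, 4ff3934, 54691c1, 7a06ae5} — 8.

0 ahead, 8 behind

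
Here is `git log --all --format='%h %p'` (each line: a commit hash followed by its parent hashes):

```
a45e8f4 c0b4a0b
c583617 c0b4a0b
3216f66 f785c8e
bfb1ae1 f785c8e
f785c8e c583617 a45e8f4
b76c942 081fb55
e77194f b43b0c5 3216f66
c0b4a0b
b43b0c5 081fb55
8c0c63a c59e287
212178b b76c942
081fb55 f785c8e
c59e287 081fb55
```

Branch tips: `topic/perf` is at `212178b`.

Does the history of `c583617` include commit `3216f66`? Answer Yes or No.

No

Ancestors of c583617: {c0b4a0b, c583617}.
3216f66 is not in that set, so it is not an ancestor of c583617.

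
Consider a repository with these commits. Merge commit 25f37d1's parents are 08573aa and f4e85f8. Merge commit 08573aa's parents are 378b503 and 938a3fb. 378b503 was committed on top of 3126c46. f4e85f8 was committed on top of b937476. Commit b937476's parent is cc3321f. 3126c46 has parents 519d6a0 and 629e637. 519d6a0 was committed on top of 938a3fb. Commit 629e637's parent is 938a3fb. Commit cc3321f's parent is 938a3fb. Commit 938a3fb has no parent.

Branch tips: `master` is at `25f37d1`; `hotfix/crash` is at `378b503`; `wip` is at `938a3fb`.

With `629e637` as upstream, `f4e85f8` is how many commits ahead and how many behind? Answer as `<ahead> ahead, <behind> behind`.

Reachable from f4e85f8: {938a3fb, b937476, cc3321f, f4e85f8}.
Reachable from 629e637: {629e637, 938a3fb}.
Only in f4e85f8's history (ahead): {b937476, cc3321f, f4e85f8} — 3.
Only in 629e637's history (behind): {629e637} — 1.

3 ahead, 1 behind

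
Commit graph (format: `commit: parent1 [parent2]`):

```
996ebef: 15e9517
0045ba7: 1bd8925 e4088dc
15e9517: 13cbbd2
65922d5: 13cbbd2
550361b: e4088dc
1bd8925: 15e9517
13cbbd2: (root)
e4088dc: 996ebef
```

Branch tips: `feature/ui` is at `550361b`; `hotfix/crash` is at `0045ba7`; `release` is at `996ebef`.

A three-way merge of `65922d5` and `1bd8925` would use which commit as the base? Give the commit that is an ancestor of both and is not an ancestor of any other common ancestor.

13cbbd2

Ancestors of 65922d5: {13cbbd2, 65922d5}.
Ancestors of 1bd8925: {13cbbd2, 15e9517, 1bd8925}.
Common ancestors: {13cbbd2}.
The only common ancestor is 13cbbd2, so it is the merge base.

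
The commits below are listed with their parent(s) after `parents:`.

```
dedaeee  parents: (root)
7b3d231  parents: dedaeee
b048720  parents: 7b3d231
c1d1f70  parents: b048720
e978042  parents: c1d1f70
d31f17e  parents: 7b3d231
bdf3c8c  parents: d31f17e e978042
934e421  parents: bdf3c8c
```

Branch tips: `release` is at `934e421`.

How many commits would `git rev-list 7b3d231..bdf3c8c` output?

5

Reachable from bdf3c8c: {7b3d231, b048720, bdf3c8c, c1d1f70, d31f17e, dedaeee, e978042}.
Reachable from 7b3d231: {7b3d231, dedaeee}.
In bdf3c8c's history but not 7b3d231's: {b048720, bdf3c8c, c1d1f70, d31f17e, e978042} — 5 commits.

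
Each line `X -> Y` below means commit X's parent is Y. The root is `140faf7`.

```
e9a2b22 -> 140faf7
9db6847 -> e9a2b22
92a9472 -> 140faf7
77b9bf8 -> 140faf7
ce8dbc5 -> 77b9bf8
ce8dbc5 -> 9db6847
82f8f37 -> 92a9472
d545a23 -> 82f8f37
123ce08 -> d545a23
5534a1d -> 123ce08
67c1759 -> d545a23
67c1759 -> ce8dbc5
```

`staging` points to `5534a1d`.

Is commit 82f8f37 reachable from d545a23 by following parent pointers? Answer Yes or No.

Yes

Ancestors of d545a23 (commits reachable by following parents): {140faf7, 82f8f37, 92a9472, d545a23}.
82f8f37 is in that set, so it is an ancestor of d545a23.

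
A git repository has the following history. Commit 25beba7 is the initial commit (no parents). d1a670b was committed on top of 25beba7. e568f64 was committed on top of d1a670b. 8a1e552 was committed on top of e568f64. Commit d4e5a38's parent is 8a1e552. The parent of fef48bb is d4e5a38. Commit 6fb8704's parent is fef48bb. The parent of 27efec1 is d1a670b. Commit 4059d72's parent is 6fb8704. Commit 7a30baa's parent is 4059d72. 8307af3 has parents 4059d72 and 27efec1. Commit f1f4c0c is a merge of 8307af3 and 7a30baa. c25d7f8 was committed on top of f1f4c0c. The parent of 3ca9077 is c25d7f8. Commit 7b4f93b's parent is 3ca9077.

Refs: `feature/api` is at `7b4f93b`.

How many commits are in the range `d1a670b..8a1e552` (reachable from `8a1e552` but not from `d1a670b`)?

2

Reachable from 8a1e552: {25beba7, 8a1e552, d1a670b, e568f64}.
Reachable from d1a670b: {25beba7, d1a670b}.
In 8a1e552's history but not d1a670b's: {8a1e552, e568f64} — 2 commits.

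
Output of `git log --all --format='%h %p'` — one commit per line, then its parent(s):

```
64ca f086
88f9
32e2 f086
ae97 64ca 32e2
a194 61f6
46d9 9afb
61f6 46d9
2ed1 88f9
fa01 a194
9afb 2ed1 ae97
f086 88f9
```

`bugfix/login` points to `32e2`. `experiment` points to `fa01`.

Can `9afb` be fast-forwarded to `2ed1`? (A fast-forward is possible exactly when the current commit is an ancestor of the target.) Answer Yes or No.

No

A fast-forward from 9afb to 2ed1 is possible iff 9afb is an ancestor of 2ed1.
Ancestors of 2ed1: {2ed1, 88f9}.
9afb is not among them, so fast-forward is not possible.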